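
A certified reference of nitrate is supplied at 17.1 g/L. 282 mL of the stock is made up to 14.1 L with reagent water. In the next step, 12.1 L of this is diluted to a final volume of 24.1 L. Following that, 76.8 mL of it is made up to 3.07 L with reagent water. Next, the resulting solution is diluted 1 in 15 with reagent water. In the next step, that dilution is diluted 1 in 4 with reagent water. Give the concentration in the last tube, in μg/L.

Overall dilution factor = 50 × 1.992 × 39.97 × 15 × 4 = 2.39 × 10⁵.
17.1 g/L / 2.39 × 10⁵ = 7.16 × 10⁻⁵ g/L = 71.6 μg/L.

71.6 μg/L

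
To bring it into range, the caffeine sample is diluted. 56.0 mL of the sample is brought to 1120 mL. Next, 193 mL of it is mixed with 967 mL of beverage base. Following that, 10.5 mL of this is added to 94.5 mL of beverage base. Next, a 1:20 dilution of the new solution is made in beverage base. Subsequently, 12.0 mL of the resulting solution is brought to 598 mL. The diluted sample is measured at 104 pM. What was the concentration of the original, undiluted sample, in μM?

125 μM

Overall dilution factor = 20 × 6.010 × 10 × 20 × 49.83 = 1.20 × 10⁶.
Original = 104 pM × 1.20 × 10⁶ = 1.25 × 10⁸ pM = 125 μM.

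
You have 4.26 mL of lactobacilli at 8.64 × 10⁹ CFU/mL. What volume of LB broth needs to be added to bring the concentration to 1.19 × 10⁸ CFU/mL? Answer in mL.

V₂ = C₁V₁/C₂ = 8.64 × 10⁹ × 4.26 / 1.19 × 10⁸ = 309 mL.
Diluent to add = V₂ − V₁ = 309 − 4.26 = 305 mL.

305 mL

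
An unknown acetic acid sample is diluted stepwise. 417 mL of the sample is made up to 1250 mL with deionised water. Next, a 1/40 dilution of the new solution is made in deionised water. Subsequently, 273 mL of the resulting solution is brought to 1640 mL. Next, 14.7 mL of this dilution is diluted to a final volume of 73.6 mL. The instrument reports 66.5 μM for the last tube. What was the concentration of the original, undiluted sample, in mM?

240 mM

Overall dilution factor = 2.998 × 40 × 6.007 × 5.007 = 3606.
Original = 66.5 μM × 3606 = 2.40 × 10⁵ μM = 240 mM.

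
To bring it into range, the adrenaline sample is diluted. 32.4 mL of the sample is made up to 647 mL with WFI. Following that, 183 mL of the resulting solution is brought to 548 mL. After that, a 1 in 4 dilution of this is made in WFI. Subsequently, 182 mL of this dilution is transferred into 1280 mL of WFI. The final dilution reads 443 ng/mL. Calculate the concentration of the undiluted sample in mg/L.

851 mg/L

Overall dilution factor = 19.97 × 2.995 × 4 × 8.033 = 1921.
Original = 443 ng/mL × 1921 = 8.51 × 10⁵ ng/mL = 851 mg/L.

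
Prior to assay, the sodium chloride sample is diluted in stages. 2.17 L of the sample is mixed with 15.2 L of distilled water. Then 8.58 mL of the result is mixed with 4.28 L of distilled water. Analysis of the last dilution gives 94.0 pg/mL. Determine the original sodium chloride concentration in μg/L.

376 μg/L

Overall dilution factor = 8.005 × 499.8 = 4001.
Original = 94.0 pg/mL × 4001 = 3.76 × 10⁵ pg/mL = 376 μg/L.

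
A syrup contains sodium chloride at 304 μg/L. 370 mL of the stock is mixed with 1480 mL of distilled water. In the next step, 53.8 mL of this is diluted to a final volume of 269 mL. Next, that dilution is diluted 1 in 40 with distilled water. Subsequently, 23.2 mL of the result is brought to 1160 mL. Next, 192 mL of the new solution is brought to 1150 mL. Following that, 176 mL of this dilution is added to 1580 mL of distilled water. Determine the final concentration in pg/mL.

0.102 pg/mL

Overall dilution factor = 5 × 5 × 40 × 50 × 5.990 × 9.977 = 2.99 × 10⁶.
304 μg/L / 2.99 × 10⁶ = 1.02 × 10⁻⁴ μg/L = 0.102 pg/mL.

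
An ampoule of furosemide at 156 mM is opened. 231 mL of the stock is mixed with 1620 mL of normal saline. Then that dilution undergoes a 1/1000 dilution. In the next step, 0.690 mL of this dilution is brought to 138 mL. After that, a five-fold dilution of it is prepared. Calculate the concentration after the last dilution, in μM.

Overall dilution factor = 8.013 × 1000 × 200 × 5 = 8.01 × 10⁶.
156 mM / 8.01 × 10⁶ = 1.95 × 10⁻⁵ mM = 0.0195 μM.

0.0195 μM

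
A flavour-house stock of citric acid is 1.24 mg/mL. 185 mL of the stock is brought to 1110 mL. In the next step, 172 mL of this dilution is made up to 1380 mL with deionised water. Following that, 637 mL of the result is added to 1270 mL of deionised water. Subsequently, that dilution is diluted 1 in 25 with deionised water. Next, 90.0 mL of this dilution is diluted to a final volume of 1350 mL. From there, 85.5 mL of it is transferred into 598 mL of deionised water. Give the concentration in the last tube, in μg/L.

2.87 μg/L

Overall dilution factor = 6 × 8.023 × 2.994 × 25 × 15 × 7.994 = 4.32 × 10⁵.
1.24 mg/mL / 4.32 × 10⁵ = 2.87 × 10⁻⁶ mg/mL = 2.87 μg/L.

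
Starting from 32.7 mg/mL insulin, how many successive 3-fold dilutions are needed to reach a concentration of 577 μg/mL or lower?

Need 3ⁿ ≥ 56.7, so n ≥ log(56.7)/log(3) = 3.67.
Minimum whole steps: n = 4.

4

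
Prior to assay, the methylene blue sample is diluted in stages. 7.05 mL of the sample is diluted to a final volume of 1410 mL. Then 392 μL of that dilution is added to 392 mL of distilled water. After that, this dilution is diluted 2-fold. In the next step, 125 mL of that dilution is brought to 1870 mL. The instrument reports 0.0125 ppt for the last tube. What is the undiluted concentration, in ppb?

Overall dilution factor = 200 × 1001 × 2 × 14.96 = 5.99 × 10⁶.
Original = 0.0125 ppt × 5.99 × 10⁶ = 7.49 × 10⁴ ppt = 74.9 ppb.

74.9 ppb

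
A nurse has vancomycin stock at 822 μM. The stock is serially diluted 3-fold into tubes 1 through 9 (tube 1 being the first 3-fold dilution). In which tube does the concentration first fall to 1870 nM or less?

Tube n has concentration 822 μM / 3ⁿ.
Need 3ⁿ ≥ 822 μM / 1870 nM = 440, so n ≥ 5.54.
First such tube: n = 6.

tube 6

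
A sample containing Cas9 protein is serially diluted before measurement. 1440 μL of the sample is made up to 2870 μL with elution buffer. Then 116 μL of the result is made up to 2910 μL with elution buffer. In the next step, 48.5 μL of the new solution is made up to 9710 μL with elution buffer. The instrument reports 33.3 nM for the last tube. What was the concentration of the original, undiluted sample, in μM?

333 μM

Overall dilution factor = 1.993 × 25.09 × 200.2 = 1.00 × 10⁴.
Original = 33.3 nM × 1.00 × 10⁴ = 3.33 × 10⁵ nM = 333 μM.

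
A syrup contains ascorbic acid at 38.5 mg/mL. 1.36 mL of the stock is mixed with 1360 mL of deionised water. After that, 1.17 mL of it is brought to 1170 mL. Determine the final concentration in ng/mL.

Overall dilution factor = 1001 × 1000 = 1.00 × 10⁶.
38.5 mg/mL / 1.00 × 10⁶ = 3.85 × 10⁻⁵ mg/mL = 38.5 ng/mL.

38.5 ng/mL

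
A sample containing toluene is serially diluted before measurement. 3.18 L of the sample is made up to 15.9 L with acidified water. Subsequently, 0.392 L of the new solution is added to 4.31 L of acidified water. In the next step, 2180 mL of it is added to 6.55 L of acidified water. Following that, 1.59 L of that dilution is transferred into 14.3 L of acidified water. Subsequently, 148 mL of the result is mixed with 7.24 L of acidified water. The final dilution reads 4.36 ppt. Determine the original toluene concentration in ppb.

522 ppb

Overall dilution factor = 5 × 11.99 × 4.005 × 9.994 × 49.92 = 1.20 × 10⁵.
Original = 4.36 ppt × 1.20 × 10⁵ = 5.22 × 10⁵ ppt = 522 ppb.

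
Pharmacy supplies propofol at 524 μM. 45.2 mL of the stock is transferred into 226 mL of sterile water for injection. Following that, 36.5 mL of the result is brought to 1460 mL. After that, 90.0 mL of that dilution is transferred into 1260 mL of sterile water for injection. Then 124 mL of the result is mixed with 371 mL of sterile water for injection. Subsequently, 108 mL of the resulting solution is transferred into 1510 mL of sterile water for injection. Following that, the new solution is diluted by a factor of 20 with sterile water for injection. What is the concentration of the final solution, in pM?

122 pM

Overall dilution factor = 6 × 40 × 15 × 3.992 × 14.98 × 20 = 4.31 × 10⁶.
524 μM / 4.31 × 10⁶ = 1.22 × 10⁻⁴ μM = 122 pM.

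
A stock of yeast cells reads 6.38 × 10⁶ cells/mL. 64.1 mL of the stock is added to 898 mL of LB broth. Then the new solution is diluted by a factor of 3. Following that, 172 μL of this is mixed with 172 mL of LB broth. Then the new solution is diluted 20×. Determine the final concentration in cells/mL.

Overall dilution factor = 15.01 × 3 × 1001 × 20 = 9.01 × 10⁵.
6.38 × 10⁶ cells/mL / 9.01 × 10⁵ = 7.08 cells/mL.

7.08 cells/mL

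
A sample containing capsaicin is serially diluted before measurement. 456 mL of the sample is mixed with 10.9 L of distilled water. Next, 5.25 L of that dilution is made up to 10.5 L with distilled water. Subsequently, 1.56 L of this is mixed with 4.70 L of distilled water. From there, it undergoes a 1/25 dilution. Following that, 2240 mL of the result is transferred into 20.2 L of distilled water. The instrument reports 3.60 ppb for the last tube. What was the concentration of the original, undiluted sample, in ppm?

180 ppm

Overall dilution factor = 24.90 × 2 × 4.013 × 25 × 10.02 = 5.01 × 10⁴.
Original = 3.60 ppb × 5.01 × 10⁴ = 1.80 × 10⁵ ppb = 180 ppm.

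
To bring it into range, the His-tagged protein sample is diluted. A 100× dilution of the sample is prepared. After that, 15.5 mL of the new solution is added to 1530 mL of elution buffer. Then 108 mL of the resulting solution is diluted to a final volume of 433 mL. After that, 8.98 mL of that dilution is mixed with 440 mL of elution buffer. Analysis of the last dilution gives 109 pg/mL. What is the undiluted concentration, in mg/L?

218 mg/L

Overall dilution factor = 100 × 99.71 × 4.009 × 50.00 = 2.00 × 10⁶.
Original = 109 pg/mL × 2.00 × 10⁶ = 2.18 × 10⁸ pg/mL = 218 mg/L.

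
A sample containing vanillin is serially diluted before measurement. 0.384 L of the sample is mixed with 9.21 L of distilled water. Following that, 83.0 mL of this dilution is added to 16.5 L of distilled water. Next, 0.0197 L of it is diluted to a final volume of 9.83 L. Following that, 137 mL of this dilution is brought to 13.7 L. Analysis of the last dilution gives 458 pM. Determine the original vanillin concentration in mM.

Overall dilution factor = 24.98 × 199.8 × 499.0 × 100 = 2.49 × 10⁸.
Original = 458 pM × 2.49 × 10⁸ = 1.14 × 10¹¹ pM = 114 mM.

114 mM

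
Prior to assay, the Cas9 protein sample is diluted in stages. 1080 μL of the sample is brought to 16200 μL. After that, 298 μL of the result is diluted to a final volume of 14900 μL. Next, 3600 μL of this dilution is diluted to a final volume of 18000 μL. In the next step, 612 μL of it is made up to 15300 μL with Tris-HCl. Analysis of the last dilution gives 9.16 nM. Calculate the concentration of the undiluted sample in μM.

Overall dilution factor = 15 × 50 × 5 × 25 = 9.38 × 10⁴.
Original = 9.16 nM × 9.38 × 10⁴ = 8.59 × 10⁵ nM = 859 μM.

859 μM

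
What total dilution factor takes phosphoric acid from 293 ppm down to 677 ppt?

Factor = C₀/C_target = 293 ppm / 677 ppt = 4.33 × 10⁵.

4.33 × 10⁵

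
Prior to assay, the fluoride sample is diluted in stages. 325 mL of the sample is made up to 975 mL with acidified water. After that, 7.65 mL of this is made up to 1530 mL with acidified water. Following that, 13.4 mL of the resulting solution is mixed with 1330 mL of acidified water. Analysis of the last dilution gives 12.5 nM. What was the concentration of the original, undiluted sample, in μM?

752 μM

Overall dilution factor = 3 × 200 × 100.3 = 6.02 × 10⁴.
Original = 12.5 nM × 6.02 × 10⁴ = 7.52 × 10⁵ nM = 752 μM.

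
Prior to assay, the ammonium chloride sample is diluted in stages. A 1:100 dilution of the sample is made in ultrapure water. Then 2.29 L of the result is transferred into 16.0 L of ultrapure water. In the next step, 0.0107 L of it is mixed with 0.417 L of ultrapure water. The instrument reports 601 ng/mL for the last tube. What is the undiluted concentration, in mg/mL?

19.2 mg/mL

Overall dilution factor = 100 × 7.987 × 39.97 = 3.19 × 10⁴.
Original = 601 ng/mL × 3.19 × 10⁴ = 1.92 × 10⁷ ng/mL = 19.2 mg/mL.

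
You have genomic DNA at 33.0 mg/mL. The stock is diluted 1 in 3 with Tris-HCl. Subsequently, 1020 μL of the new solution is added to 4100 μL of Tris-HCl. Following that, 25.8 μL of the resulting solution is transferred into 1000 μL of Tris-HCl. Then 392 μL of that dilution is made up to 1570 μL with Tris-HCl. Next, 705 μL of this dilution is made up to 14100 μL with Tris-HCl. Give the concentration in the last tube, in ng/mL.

Overall dilution factor = 3 × 5.020 × 39.76 × 4.005 × 20 = 4.80 × 10⁴.
33.0 mg/mL / 4.80 × 10⁴ = 6.88 × 10⁻⁴ mg/mL = 688 ng/mL.

688 ng/mL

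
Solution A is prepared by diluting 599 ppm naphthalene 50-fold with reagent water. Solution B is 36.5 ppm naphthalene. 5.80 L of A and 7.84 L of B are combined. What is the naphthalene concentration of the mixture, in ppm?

26.1 ppm

C_A = 599 ppm / 50 = 12.0 ppm.
C_mix = (C_A·V_A + C_B·V_B)/(V_A + V_B) = (12.0×5.80 + 36.5×7.84) / 13.64 = 26.1 ppm.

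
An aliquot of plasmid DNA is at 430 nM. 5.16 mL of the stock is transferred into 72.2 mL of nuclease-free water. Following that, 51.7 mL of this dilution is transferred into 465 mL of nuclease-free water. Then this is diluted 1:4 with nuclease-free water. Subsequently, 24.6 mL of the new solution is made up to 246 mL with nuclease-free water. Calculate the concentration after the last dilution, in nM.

Overall dilution factor = 14.99 × 9.994 × 4 × 10 = 5993.
430 nM / 5993 = 0.0717 nM.

0.0717 nM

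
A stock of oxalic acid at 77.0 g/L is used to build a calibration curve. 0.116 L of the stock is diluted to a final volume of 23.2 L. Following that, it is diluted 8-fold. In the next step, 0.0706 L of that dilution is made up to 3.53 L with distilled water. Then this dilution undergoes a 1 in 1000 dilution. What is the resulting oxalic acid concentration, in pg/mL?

962 pg/mL

Overall dilution factor = 200 × 8 × 50 × 1000 = 8.00 × 10⁷.
77.0 g/L / 8.00 × 10⁷ = 9.63 × 10⁻⁷ g/L = 962 pg/mL.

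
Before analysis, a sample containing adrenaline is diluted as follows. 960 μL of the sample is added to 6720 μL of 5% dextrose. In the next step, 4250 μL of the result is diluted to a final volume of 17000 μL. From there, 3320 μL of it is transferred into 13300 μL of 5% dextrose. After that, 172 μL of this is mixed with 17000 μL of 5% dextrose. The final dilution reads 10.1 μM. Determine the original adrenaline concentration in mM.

Overall dilution factor = 8 × 4 × 5.006 × 99.84 = 1.60 × 10⁴.
Original = 10.1 μM × 1.60 × 10⁴ = 1.62 × 10⁵ μM = 162 mM.

162 mM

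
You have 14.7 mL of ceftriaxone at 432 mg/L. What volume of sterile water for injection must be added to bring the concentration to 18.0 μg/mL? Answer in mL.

18.0 μg/mL = 18.0 mg/L.
V₂ = C₁V₁/C₂ = 432 × 14.7 / 18.0 = 353 mL.
Diluent to add = V₂ − V₁ = 353 − 14.7 = 338 mL.

338 mL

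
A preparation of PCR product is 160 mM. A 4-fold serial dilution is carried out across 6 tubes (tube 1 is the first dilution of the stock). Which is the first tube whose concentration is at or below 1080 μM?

tube 4

Tube n has concentration 160 mM / 4ⁿ.
Need 4ⁿ ≥ 160 mM / 1080 μM = 148, so n ≥ 3.61.
First such tube: n = 4.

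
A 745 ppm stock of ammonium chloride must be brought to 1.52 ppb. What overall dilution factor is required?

Factor = C₀/C_target = 745 ppm / 1.52 ppb = 4.90 × 10⁵.

4.90 × 10⁵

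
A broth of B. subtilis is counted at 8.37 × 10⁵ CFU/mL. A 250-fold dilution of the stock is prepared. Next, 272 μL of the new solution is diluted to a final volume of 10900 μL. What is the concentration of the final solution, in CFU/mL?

Overall dilution factor = 250 × 40.07 = 1.00 × 10⁴.
8.37 × 10⁵ CFU/mL / 1.00 × 10⁴ = 83.5 CFU/mL.

83.5 CFU/mL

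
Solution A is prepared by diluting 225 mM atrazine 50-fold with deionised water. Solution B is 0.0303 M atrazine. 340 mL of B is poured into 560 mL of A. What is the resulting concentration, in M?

0.0142 M

C_A = 225 mM / 50 = 4.50 mM.
C_B = 0.0303 M = 30.3 mM.
C_mix = (C_A·V_A + C_B·V_B)/(V_A + V_B) = (4.50×560 + 30.3×340) / 900.0 = 14.2 mM = 0.0142 M.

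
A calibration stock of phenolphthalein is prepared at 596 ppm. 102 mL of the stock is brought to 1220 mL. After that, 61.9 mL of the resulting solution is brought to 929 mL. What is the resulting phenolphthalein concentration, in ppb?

3320 ppb

Overall dilution factor = 11.96 × 15.01 = 180.
596 ppm / 180 = 3.32 ppm = 3320 ppb.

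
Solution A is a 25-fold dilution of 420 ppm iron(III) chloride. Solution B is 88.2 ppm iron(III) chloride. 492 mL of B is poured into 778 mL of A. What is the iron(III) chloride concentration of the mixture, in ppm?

44.5 ppm

C_A = 420 ppm / 25 = 16.8 ppm.
C_mix = (C_A·V_A + C_B·V_B)/(V_A + V_B) = (16.8×778 + 88.2×492) / 1270 = 44.5 ppm.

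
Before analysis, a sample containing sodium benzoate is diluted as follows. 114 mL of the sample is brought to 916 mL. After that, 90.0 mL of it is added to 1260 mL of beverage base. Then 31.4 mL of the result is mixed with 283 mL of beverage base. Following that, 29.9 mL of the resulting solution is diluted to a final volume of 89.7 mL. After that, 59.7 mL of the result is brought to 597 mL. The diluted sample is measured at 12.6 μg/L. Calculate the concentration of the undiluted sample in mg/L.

Overall dilution factor = 8.035 × 15 × 10.01 × 3 × 10 = 3.62 × 10⁴.
Original = 12.6 μg/L × 3.62 × 10⁴ = 4.56 × 10⁵ μg/L = 456 mg/L.

456 mg/L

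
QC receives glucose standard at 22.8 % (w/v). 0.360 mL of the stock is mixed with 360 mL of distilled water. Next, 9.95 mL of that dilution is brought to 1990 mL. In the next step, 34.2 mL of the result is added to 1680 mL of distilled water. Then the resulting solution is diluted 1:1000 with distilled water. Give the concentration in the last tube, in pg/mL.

Overall dilution factor = 1001 × 200 × 50.12 × 1000 = 1.00 × 10¹⁰.
22.8 % (w/v) / 1.00 × 10¹⁰ = 2.27 × 10⁻⁹ % (w/v) = 22.7 pg/mL.

22.7 pg/mL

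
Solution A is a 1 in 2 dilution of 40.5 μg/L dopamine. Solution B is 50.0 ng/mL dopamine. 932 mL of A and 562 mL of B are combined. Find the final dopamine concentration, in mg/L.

C_A = 40.5 μg/L / 2 = 20.2 μg/L.
C_B = 50.0 ng/mL = 50.0 μg/L.
C_mix = (C_A·V_A + C_B·V_B)/(V_A + V_B) = (20.2×932 + 50.0×562) / 1494 = 31.4 μg/L = 0.0314 mg/L.

0.0314 mg/L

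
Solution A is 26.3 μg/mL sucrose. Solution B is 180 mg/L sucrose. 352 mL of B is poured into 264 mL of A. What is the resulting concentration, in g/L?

C_B = 180 mg/L = 180 μg/mL.
C_mix = (C_A·V_A + C_B·V_B)/(V_A + V_B) = (26.3×264 + 180×352) / 616.0 = 114 μg/mL = 0.114 g/L.

0.114 g/L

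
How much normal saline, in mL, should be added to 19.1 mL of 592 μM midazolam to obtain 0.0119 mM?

0.0119 mM = 11.9 μM.
V₂ = C₁V₁/C₂ = 592 × 19.1 / 11.9 = 950 mL.
Diluent to add = V₂ − V₁ = 950 − 19.1 = 931 mL.

931 mL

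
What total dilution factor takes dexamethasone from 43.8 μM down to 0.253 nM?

1.73 × 10⁵

Factor = C₀/C_target = 43.8 μM / 0.253 nM = 1.73 × 10⁵.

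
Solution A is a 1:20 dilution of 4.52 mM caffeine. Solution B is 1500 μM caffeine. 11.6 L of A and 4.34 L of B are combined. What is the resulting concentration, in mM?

0.573 mM

C_A = 4.52 mM / 20 = 0.226 mM.
C_B = 1500 μM = 1.50 mM.
C_mix = (C_A·V_A + C_B·V_B)/(V_A + V_B) = (0.226×11.6 + 1.50×4.34) / 15.94 = 0.573 mM.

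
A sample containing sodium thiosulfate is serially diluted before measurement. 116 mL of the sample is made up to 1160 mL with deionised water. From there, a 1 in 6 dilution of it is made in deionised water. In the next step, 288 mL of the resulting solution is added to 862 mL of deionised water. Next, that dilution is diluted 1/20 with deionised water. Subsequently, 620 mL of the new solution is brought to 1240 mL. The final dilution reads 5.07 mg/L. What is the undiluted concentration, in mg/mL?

48.6 mg/mL

Overall dilution factor = 10 × 6 × 3.993 × 20 × 2 = 9583.
Original = 5.07 mg/L × 9583 = 4.86 × 10⁴ mg/L = 48.6 mg/mL.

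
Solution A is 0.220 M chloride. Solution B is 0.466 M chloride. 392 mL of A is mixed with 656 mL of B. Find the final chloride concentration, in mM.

C_mix = (C_A·V_A + C_B·V_B)/(V_A + V_B) = (0.220×392 + 0.466×656) / 1048 = 0.374 M = 374 mM.

374 mM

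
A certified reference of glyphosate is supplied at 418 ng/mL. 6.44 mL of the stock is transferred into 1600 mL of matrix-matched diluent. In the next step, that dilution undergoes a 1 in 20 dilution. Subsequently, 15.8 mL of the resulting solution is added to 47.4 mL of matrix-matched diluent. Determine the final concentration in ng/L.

Overall dilution factor = 249.4 × 20 × 4 = 2.00 × 10⁴.
418 ng/mL / 2.00 × 10⁴ = 0.0209 ng/mL = 20.9 ng/L.

20.9 ng/L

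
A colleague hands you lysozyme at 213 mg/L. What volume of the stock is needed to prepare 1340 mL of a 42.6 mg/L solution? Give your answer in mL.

268 mL

V₁ = C₂V₂/C₁ = 42.6 × 1340 / 213 = 268 mL.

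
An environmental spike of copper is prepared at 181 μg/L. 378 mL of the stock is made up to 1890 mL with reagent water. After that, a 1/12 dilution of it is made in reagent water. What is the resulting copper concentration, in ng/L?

3020 ng/L

Overall dilution factor = 5 × 12 = 60.0.
181 μg/L / 60.0 = 3.02 μg/L = 3020 ng/L.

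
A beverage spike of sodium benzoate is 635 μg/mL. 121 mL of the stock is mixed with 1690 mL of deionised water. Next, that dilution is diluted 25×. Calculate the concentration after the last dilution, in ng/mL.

Overall dilution factor = 14.97 × 25 = 374.
635 μg/mL / 374 = 1.70 μg/mL = 1700 ng/mL.

1700 ng/mL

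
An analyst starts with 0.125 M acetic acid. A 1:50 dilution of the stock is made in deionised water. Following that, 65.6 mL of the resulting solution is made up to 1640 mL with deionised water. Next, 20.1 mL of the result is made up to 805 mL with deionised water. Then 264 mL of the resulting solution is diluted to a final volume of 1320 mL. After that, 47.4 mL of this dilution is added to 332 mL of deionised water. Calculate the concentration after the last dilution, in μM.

0.0624 μM

Overall dilution factor = 50 × 25 × 40.05 × 5 × 8.004 = 2.00 × 10⁶.
0.125 M / 2.00 × 10⁶ = 6.24 × 10⁻⁸ M = 0.0624 μM.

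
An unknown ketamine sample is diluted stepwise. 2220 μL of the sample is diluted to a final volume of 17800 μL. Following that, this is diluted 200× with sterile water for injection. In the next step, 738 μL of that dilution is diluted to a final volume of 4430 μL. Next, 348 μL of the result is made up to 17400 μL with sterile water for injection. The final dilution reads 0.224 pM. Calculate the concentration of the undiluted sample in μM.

Overall dilution factor = 8.018 × 200 × 6.003 × 50 = 4.81 × 10⁵.
Original = 0.224 pM × 4.81 × 10⁵ = 1.08 × 10⁵ pM = 0.108 μM.

0.108 μM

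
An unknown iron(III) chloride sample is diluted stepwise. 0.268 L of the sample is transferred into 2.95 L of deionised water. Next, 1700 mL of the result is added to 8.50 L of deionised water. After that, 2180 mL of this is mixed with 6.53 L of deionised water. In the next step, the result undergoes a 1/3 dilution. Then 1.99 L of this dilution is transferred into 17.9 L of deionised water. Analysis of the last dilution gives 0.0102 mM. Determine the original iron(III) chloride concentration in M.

Overall dilution factor = 12.01 × 6 × 3.995 × 3 × 9.995 = 8631.
Original = 0.0102 mM × 8631 = 88.0 mM = 0.0880 M.

0.0880 M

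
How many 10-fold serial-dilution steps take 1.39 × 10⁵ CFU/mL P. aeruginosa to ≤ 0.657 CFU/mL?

6

Need 10ⁿ ≥ 2.12 × 10⁵, so n ≥ log(2.12 × 10⁵)/log(10) = 5.33.
Minimum whole steps: n = 6.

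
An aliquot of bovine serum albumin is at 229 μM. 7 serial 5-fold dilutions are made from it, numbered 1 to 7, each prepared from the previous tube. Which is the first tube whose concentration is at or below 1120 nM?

tube 4

Tube n has concentration 229 μM / 5ⁿ.
Need 5ⁿ ≥ 229 μM / 1120 nM = 204, so n ≥ 3.31.
First such tube: n = 4.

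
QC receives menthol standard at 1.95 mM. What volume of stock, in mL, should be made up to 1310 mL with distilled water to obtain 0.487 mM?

V₁ = C₂V₂/C₁ = 0.487 × 1310 / 1.95 = 327 mL.

327 mL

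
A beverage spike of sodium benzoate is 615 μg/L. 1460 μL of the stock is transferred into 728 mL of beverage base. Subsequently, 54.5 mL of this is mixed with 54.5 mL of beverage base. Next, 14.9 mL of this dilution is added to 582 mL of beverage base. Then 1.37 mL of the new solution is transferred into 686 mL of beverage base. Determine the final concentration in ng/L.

0.0306 ng/L

Overall dilution factor = 499.6 × 2 × 40.06 × 501.7 = 2.01 × 10⁷.
615 μg/L / 2.01 × 10⁷ = 3.06 × 10⁻⁵ μg/L = 0.0306 ng/L.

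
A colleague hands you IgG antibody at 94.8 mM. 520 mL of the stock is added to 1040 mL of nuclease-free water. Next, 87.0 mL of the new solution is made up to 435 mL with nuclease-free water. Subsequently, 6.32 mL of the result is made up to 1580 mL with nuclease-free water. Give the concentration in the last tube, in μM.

25.3 μM

Overall dilution factor = 3 × 5 × 250 = 3750.
94.8 mM / 3750 = 0.0253 mM = 25.3 μM.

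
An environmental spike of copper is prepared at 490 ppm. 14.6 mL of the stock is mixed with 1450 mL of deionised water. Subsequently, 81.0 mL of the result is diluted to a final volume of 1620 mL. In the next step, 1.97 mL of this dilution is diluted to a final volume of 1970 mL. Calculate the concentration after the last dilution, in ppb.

Overall dilution factor = 100.3 × 20 × 1000 = 2.01 × 10⁶.
490 ppm / 2.01 × 10⁶ = 2.44 × 10⁻⁴ ppm = 0.244 ppb.

0.244 ppb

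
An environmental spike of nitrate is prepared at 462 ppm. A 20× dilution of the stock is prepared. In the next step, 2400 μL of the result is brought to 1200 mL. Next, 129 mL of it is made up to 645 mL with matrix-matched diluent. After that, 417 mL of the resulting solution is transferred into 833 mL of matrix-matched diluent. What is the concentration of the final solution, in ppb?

Overall dilution factor = 20 × 500 × 5 × 2.998 = 1.50 × 10⁵.
462 ppm / 1.50 × 10⁵ = 3.08 × 10⁻³ ppm = 3.08 ppb.

3.08 ppb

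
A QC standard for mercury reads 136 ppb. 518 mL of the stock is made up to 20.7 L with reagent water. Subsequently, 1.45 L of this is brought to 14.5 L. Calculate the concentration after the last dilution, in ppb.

Overall dilution factor = 39.96 × 10 = 400.
136 ppb / 400 = 0.340 ppb.

0.340 ppb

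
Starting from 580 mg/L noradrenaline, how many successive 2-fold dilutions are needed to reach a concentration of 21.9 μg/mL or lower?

Need 2ⁿ ≥ 26.5, so n ≥ log(26.5)/log(2) = 4.73.
Minimum whole steps: n = 5.

5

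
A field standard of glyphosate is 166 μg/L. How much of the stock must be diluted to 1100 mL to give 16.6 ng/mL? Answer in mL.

16.6 ng/mL = 16.6 μg/L.
V₁ = C₂V₂/C₁ = 16.6 × 1100 / 166 = 110 mL.

110 mL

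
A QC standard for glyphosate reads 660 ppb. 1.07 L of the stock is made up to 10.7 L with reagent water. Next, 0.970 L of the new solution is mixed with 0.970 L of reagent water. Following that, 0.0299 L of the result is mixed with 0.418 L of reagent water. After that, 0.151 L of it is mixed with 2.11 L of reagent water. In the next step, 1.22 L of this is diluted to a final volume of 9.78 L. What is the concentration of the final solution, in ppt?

18.4 ppt

Overall dilution factor = 10 × 2 × 14.98 × 14.97 × 8.016 = 3.60 × 10⁴.
660 ppb / 3.60 × 10⁴ = 0.0184 ppb = 18.4 ppt.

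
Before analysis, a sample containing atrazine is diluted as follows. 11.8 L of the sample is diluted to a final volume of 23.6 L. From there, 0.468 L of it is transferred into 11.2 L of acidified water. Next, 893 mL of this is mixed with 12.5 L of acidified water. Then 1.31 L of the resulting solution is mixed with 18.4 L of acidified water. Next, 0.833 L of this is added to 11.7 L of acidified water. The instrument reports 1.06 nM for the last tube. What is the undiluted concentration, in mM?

Overall dilution factor = 2 × 24.93 × 15.00 × 15.05 × 15.05 = 1.69 × 10⁵.
Original = 1.06 nM × 1.69 × 10⁵ = 1.79 × 10⁵ nM = 0.179 mM.

0.179 mM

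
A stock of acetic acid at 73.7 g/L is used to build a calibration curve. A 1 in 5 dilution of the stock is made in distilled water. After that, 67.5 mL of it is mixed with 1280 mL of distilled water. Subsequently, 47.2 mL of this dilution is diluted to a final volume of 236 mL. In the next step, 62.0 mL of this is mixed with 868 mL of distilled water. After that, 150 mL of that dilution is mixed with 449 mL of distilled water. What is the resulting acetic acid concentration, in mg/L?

Overall dilution factor = 5 × 19.96 × 5 × 15 × 3.993 = 2.99 × 10⁴.
73.7 g/L / 2.99 × 10⁴ = 2.47 × 10⁻³ g/L = 2.47 mg/L.

2.47 mg/L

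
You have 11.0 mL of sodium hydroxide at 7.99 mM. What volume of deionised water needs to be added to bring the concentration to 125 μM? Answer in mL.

125 μM = 0.125 mM.
V₂ = C₁V₁/C₂ = 7.99 × 11.0 / 0.125 = 703 mL.
Diluent to add = V₂ − V₁ = 703 − 11.0 = 692 mL.

692 mL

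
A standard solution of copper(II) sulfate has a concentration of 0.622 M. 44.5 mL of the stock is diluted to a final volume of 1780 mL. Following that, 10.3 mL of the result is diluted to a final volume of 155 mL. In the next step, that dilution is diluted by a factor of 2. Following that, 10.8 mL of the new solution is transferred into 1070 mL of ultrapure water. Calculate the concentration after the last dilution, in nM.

Overall dilution factor = 40 × 15.05 × 2 × 100.1 = 1.20 × 10⁵.
0.622 M / 1.20 × 10⁵ = 5.16 × 10⁻⁶ M = 5160 nM.

5160 nM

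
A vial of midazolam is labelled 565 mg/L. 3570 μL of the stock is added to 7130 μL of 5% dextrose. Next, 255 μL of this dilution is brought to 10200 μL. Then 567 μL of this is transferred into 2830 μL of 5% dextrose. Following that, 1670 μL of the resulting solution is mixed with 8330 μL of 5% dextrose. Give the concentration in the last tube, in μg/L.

131 μg/L

Overall dilution factor = 2.997 × 40 × 5.991 × 5.988 = 4301.
565 mg/L / 4301 = 0.131 mg/L = 131 μg/L.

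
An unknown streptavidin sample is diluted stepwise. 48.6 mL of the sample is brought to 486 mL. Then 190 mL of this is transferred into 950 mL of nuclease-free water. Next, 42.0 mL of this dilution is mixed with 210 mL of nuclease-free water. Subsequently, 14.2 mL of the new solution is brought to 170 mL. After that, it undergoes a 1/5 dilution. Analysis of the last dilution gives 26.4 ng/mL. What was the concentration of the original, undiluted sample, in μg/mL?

569 μg/mL

Overall dilution factor = 10 × 6 × 6 × 11.97 × 5 = 2.15 × 10⁴.
Original = 26.4 ng/mL × 2.15 × 10⁴ = 5.69 × 10⁵ ng/mL = 569 μg/mL.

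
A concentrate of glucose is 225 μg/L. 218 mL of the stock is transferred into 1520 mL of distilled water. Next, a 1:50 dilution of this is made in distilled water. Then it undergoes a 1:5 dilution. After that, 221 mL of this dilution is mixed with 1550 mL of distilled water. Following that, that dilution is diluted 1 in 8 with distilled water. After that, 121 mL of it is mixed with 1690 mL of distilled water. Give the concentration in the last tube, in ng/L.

Overall dilution factor = 7.972 × 50 × 5 × 8.014 × 8 × 14.97 = 1.91 × 10⁶.
225 μg/L / 1.91 × 10⁶ = 1.18 × 10⁻⁴ μg/L = 0.118 ng/L.

0.118 ng/L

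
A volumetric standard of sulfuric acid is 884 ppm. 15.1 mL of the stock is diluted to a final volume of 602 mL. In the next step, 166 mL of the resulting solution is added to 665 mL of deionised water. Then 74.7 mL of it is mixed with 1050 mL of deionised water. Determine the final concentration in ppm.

Overall dilution factor = 39.87 × 5.006 × 15.06 = 3005.
884 ppm / 3005 = 0.294 ppm.

0.294 ppm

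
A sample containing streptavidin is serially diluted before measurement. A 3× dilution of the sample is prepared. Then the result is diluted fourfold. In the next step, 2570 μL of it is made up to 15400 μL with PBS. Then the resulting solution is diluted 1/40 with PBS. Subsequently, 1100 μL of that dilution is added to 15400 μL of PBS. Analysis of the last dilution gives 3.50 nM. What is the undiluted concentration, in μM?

Overall dilution factor = 3 × 4 × 5.992 × 40 × 15 = 4.31 × 10⁴.
Original = 3.50 nM × 4.31 × 10⁴ = 1.51 × 10⁵ nM = 151 μM.

151 μM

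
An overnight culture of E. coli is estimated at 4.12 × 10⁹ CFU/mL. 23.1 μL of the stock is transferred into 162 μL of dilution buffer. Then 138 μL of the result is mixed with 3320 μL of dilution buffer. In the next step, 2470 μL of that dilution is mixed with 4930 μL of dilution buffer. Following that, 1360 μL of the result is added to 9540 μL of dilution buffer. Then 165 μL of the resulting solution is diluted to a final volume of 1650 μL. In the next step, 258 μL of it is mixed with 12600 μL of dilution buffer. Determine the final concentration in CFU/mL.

Overall dilution factor = 8.013 × 25.06 × 2.996 × 8.015 × 10 × 49.84 = 2.40 × 10⁶.
4.12 × 10⁹ CFU/mL / 2.40 × 10⁶ = 1710 CFU/mL.

1710 CFU/mL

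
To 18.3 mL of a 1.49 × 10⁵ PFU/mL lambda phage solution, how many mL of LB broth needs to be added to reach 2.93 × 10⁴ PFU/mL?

74.8 mL

V₂ = C₁V₁/C₂ = 1.49 × 10⁵ × 18.3 / 2.93 × 10⁴ = 93.1 mL.
Diluent to add = V₂ − V₁ = 93.1 − 18.3 = 74.8 mL.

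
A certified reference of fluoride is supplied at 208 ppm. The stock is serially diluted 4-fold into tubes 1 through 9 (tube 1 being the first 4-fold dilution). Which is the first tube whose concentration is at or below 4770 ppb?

Tube n has concentration 208 ppm / 4ⁿ.
Need 4ⁿ ≥ 208 ppm / 4770 ppb = 43.6, so n ≥ 2.72.
First such tube: n = 3.

tube 3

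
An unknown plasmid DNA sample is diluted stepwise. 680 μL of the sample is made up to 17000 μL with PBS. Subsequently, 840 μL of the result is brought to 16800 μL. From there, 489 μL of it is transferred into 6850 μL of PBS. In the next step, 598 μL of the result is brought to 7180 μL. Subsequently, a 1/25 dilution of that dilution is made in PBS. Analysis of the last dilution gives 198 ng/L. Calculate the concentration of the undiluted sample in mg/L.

446 mg/L

Overall dilution factor = 25 × 20 × 15.01 × 12.01 × 25 = 2.25 × 10⁶.
Original = 198 ng/L × 2.25 × 10⁶ = 4.46 × 10⁸ ng/L = 446 mg/L.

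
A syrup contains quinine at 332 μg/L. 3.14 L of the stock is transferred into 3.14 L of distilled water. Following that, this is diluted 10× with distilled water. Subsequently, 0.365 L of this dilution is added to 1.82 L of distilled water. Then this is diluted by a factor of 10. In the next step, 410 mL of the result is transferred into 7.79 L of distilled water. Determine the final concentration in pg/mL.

Overall dilution factor = 2 × 10 × 5.986 × 10 × 20 = 2.39 × 10⁴.
332 μg/L / 2.39 × 10⁴ = 0.0139 μg/L = 13.9 pg/mL.

13.9 pg/mL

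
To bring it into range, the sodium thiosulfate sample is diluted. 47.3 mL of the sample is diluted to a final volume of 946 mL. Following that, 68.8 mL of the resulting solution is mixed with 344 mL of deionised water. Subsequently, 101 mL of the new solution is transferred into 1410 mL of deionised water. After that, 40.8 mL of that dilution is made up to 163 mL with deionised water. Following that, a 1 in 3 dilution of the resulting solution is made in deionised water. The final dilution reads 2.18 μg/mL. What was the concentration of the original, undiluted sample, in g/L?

Overall dilution factor = 20 × 6 × 14.96 × 3.995 × 3 = 2.15 × 10⁴.
Original = 2.18 μg/mL × 2.15 × 10⁴ = 4.69 × 10⁴ μg/mL = 46.9 g/L.

46.9 g/L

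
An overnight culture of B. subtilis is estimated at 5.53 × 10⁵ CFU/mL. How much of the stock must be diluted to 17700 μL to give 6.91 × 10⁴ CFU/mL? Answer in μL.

V₁ = C₂V₂/C₁ = 6.91 × 10⁴ × 17700 / 5.53 × 10⁵ = 2212 μL.

2210 μL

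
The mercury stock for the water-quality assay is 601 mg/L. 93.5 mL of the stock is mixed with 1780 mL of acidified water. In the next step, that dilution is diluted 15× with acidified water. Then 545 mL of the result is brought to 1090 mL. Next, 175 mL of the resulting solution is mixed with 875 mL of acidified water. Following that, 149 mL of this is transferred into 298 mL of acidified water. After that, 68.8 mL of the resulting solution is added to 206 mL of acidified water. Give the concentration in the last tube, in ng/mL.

Overall dilution factor = 20.04 × 15 × 2 × 6 × 3 × 3.994 = 4.32 × 10⁴.
601 mg/L / 4.32 × 10⁴ = 0.0139 mg/L = 13.9 ng/mL.

13.9 ng/mL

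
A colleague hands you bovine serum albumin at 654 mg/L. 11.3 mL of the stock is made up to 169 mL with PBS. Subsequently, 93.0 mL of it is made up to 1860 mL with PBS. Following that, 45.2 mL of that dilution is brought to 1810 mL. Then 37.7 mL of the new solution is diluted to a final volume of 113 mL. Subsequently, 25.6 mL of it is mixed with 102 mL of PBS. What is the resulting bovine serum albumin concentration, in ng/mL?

Overall dilution factor = 14.96 × 20 × 40.04 × 2.997 × 4.984 = 1.79 × 10⁵.
654 mg/L / 1.79 × 10⁵ = 3.65 × 10⁻³ mg/L = 3.65 ng/mL.

3.65 ng/mL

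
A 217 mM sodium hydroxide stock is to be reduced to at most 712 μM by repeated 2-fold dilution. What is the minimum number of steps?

Need 2ⁿ ≥ 305, so n ≥ log(305)/log(2) = 8.25.
Minimum whole steps: n = 9.

9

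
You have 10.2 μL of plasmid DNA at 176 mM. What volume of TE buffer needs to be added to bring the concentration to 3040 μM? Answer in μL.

3040 μM = 3.04 mM.
V₂ = C₁V₁/C₂ = 176 × 10.2 / 3.04 = 591 μL.
Diluent to add = V₂ − V₁ = 591 − 10.2 = 580 μL.

580 μL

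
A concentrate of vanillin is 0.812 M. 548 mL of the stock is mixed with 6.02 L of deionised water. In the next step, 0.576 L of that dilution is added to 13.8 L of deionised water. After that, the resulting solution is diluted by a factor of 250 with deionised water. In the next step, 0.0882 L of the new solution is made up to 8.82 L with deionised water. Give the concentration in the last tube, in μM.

0.109 μM

Overall dilution factor = 11.99 × 24.96 × 250 × 100 = 7.48 × 10⁶.
0.812 M / 7.48 × 10⁶ = 1.09 × 10⁻⁷ M = 0.109 μM.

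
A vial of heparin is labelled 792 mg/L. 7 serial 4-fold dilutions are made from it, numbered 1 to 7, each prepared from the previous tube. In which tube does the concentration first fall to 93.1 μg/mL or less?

tube 2

Tube n has concentration 792 mg/L / 4ⁿ.
Need 4ⁿ ≥ 792 mg/L / 93.1 μg/mL = 8.51, so n ≥ 1.54.
First such tube: n = 2.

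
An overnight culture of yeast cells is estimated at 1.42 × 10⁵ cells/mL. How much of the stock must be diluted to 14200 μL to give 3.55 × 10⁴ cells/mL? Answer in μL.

3550 μL

V₁ = C₂V₂/C₁ = 3.55 × 10⁴ × 14200 / 1.42 × 10⁵ = 3550 μL.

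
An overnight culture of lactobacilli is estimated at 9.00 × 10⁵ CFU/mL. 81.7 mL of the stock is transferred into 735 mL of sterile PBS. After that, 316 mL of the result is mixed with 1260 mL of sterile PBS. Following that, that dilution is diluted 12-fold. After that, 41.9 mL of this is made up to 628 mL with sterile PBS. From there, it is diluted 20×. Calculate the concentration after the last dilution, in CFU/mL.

5.02 CFU/mL

Overall dilution factor = 9.996 × 4.987 × 12 × 14.99 × 20 = 1.79 × 10⁵.
9.00 × 10⁵ CFU/mL / 1.79 × 10⁵ = 5.02 CFU/mL.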